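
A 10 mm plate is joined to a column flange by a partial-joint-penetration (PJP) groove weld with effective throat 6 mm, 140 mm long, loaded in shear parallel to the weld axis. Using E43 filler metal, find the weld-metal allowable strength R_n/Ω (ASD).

E43XX → F_EXX = 430 MPa.
Effective throat (given) t_e = 6 mm.
A_we = 6 × 140 = 840 mm².
F_nw = 0.6 F_EXX = 258 MPa.
R_n/Ω = (258 × 840) / 2.0 × 10⁻³ = 108.4 kN.

R_n/Ω ≈ 108 kN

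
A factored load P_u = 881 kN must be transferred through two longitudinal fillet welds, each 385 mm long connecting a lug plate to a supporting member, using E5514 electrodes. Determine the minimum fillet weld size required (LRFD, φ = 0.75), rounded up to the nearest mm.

w = 7 mm

E55XX → F_EXX = 550 MPa.
Total weld length L = 770 mm.
Required throat t_e = P_u / (φ × 0.6 F_EXX × L) = 881 / (0.75 × 0.6 × 550 × 770 × 10⁻³) = 4.623 mm.
Required leg w = t_e / 0.707 = 6.539 mm → use 7 mm.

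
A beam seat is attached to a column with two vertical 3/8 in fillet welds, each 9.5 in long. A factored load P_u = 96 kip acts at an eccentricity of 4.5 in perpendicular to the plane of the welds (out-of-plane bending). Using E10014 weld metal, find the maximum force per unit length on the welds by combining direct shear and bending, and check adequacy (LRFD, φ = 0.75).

f_max ≈ 15.2 kip/in; NOT adequate

E100XX → F_EXX = 100 ksi.
L_w = 2 × 9.5 = 19 in; section modulus (unit throat) S = 2 × L²/6 = 30.08 in².
Direct shear f_v = P/L_w = 96/19 = 5.053 kip/in.
Moment M = P × e = 96 × 4.5 = 432 kip·in; bending f_b = M/S = 14.36 kip/in.
f_max = √(f_v² + f_b²) = √(5.053² + 14.36²) = 15.22 kip/in.
φr_n = 0.75 × 0.6 × 100 × (0.707 × 0.375) = 11.93 kip/in → NOT adequate.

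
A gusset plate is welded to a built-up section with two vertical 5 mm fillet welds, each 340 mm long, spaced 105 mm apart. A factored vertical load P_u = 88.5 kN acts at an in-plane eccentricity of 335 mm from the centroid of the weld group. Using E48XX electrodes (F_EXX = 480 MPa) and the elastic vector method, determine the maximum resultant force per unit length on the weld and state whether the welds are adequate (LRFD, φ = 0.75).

f_max ≈ 676 N/mm; adequate

Total weld length L_w = 680 mm. Treat welds as unit-width lines.
Polar moment about centroid: J = 2[d³/12 + d(b/2)²] = 2[340³/12 + 340×52.5²] = 8425000 mm³.
Direct shear f_v = P/L_w = 88.5×10³ / 680 = 130.1 N/mm (vertical).
Torsion M = P·e = 88.5×10³ × 335 = 29648000 N·mm.
Critical point at (x, y) = (52.5, 170) from centroid. f_tx = M·y/J = 598.2 N/mm; f_ty = M·x/J = 184.7 N/mm.
Resultant f_max = √[f_tx² + (f_v + f_ty)²] = √[598.2² + (130.1 + 184.7)²] = 676.1 N/mm.
Capacity per unit length: φr_n = 0.75 × 0.6 × 480 × (0.707 × 5) = 763.6 N/mm.
676.1 ≤ 763.6 → adequate.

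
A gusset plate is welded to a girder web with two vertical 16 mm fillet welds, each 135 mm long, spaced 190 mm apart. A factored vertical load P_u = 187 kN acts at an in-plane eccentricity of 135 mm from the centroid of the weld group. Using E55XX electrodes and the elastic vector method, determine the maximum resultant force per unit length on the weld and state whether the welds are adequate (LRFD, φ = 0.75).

E55XX → F_EXX = 550 MPa.
Total weld length L_w = 270 mm. Treat welds as unit-width lines.
Polar moment about centroid: J = 2[d³/12 + d(b/2)²] = 2[135³/12 + 135×95²] = 2847000 mm³.
Direct shear f_v = P/L_w = 187×10³ / 270 = 692.6 N/mm (vertical).
Torsion M = P·e = 187×10³ × 135 = 25245000 N·mm.
Critical point at (x, y) = (95, 67.5) from centroid. f_tx = M·y/J = 598.6 N/mm; f_ty = M·x/J = 842.4 N/mm.
Resultant f_max = √[f_tx² + (f_v + f_ty)²] = √[598.6² + (692.6 + 842.4)²] = 1648 N/mm.
Capacity per unit length: φr_n = 0.75 × 0.6 × 550 × (0.707 × 16) = 2800 N/mm.
1648 ≤ 2800 → adequate.

f_max ≈ 1650 N/mm; adequate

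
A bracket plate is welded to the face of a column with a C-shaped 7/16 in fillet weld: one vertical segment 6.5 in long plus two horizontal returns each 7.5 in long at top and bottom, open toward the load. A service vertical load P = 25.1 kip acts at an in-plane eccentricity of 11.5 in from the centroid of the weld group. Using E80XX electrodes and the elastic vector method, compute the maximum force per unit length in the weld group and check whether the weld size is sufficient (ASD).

f_max ≈ 6.37 kip/in; adequate

E80XX → F_EXX = 80 ksi.
Total weld length L_w = 21.5 in. Treat welds as unit-width lines.
Centroid: x̄ = 2×7.5×3.75 / 21.5 = 2.616 in from the vertical weld.
Polar moment about centroid: J = I_x + I_y = [6.5³/12 + 2×7.5×3.25²] + [6.5×2.616² + 2(7.5³/12 + 7.5×1.134²)] = 315.4 in³.
Direct shear f_v = P/L_w = 25.1 / 21.5 = 1.167 kip/in (vertical).
Torsion M = P·e = 25.1 × 11.5 = 288.65 kip·in.
Critical point at (x, y) = (4.884, 3.25) from centroid. f_tx = M·y/J = 2.974 kip/in; f_ty = M·x/J = 4.469 kip/in.
Resultant f_max = √[f_tx² + (f_v + f_ty)²] = √[2.974² + (1.167 + 4.469)²] = 6.373 kip/in.
Capacity per unit length: r_n/Ω = (1/2.0) × 0.6 × 80 × (0.707 × 0.4375) = 7.423 kip/in.
6.373 ≤ 7.423 → adequate.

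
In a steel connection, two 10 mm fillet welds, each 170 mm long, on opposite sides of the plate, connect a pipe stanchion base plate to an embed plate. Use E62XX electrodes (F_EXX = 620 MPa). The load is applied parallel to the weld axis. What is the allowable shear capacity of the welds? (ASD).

Effective throat t_e = 0.707 × 10 = 7.07 mm.
Total length L = 340 mm; A_we = 7.07 × 340 = 2404 mm².
F_nw = 0.6 F_EXX = 0.6 × 620 = 372 MPa.
R_n = 372 × 2404 × 10⁻³ = 894.2 kN; R_n/Ω = 894.2/2.0 = 447.1 kN.

R_n/Ω ≈ 447 kN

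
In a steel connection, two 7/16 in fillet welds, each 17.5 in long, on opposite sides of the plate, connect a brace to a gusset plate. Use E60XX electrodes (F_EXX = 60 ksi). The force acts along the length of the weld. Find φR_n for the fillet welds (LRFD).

φR_n ≈ 292 kips

Effective throat t_e = 0.707 × 0.4375 = 0.3093 in.
Total length L = 35 in; A_we = 0.3093 × 35 = 10.83 in².
F_nw = 0.6 F_EXX = 0.6 × 60 = 36 ksi.
φR_n = 0.75 × 36 × 10.83 = 292.3 kips.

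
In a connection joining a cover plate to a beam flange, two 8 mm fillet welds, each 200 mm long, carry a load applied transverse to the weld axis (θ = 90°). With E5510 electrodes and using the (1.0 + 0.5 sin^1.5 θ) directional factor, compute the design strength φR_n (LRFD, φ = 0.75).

φR_n ≈ 840 kN

E55XX → F_EXX = 550 MPa.
t_e = 0.707 × 8 = 5.656 mm; A_we = 5.656 × 400 = 2262 mm².
Directional factor: 1.0 + 0.5 sin^1.5(90°) = 1.5.
F_nw = 0.6 × 550 × 1.5 = 495 MPa.
φR_n = 0.75 × 495 × 2262 × 10⁻³ = 839.9 kN.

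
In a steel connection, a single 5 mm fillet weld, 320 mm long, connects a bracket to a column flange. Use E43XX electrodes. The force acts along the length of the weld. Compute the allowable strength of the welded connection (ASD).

E43XX → F_EXX = 430 MPa.
Effective throat t_e = 0.707 × 5 = 3.535 mm.
Total length L = 320 mm; A_we = 3.535 × 320 = 1131 mm².
F_nw = 0.6 F_EXX = 0.6 × 430 = 258 MPa.
R_n = 258 × 1131 × 10⁻³ = 291.8 kN; R_n/Ω = 291.8/2.0 = 145.9 kN.

R_n/Ω ≈ 146 kN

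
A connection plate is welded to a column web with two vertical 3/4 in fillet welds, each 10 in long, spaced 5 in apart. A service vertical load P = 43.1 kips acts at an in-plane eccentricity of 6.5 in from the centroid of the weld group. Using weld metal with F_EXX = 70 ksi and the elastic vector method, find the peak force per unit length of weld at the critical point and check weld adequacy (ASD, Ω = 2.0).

Total weld length L_w = 20 in. Treat welds as unit-width lines.
Polar moment about centroid: J = 2[d³/12 + d(b/2)²] = 2[10³/12 + 10×2.5²] = 291.7 in³.
Direct shear f_v = P/L_w = 43.1 / 20 = 2.155 kip/in (vertical).
Torsion M = P·e = 43.1 × 6.5 = 280.15 kip·in.
Critical point at (x, y) = (2.5, 5) from centroid. f_tx = M·y/J = 4.803 kip/in; f_ty = M·x/J = 2.401 kip/in.
Resultant f_max = √[f_tx² + (f_v + f_ty)²] = √[4.803² + (2.155 + 2.401)²] = 6.62 kip/in.
Capacity per unit length: r_n/Ω = (1/2.0) × 0.6 × 70 × (0.707 × 0.75) = 11.14 kip/in.
6.62 ≤ 11.14 → adequate.

f_max ≈ 6.62 kip/in; adequate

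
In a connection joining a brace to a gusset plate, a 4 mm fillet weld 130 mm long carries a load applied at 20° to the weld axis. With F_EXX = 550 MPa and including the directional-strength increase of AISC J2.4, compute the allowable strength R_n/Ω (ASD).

R_n/Ω ≈ 66.7 kN

t_e = 0.707 × 4 = 2.828 mm; A_we = 2.828 × 130 = 367.6 mm².
Directional factor: 1.0 + 0.5 sin^1.5(20°) = 1.1.
F_nw = 0.6 × 550 × 1.1 = 363 MPa.
R_n/Ω = (363 × 367.6) / 2.0 × 10⁻³ = 66.73 kN.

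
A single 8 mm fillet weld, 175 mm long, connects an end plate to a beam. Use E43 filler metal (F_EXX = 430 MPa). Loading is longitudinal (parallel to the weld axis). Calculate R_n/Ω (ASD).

Effective throat t_e = 0.707 × 8 = 5.656 mm.
Total length L = 175 mm; A_we = 5.656 × 175 = 989.8 mm².
F_nw = 0.6 F_EXX = 0.6 × 430 = 258 MPa.
R_n = 258 × 989.8 × 10⁻³ = 255.4 kN; R_n/Ω = 255.4/2.0 = 127.7 kN.

R_n/Ω ≈ 128 kN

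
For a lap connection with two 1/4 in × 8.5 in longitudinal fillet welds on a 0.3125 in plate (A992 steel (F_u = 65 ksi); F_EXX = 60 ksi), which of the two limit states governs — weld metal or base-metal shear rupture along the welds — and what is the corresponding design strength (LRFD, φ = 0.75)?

t_e = 0.707 × 0.25 = 0.1767 in; L = 17 in.
Weld metal: φR_n = 0.75 × 0.6 × 60 × 0.1767 × 17 = 81.13 kips.
Base metal (shear rupture): φR_n = 0.75 × 0.6 × 65 × 0.3125 × 17 = 155.4 kips.
Governing: weld metal.

φR_n ≈ 81.1 kips (weld metal governs)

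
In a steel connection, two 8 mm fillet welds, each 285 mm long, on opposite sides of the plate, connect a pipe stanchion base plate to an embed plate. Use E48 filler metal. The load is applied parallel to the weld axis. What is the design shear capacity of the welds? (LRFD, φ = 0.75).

E48XX → F_EXX = 480 MPa.
Effective throat t_e = 0.707 × 8 = 5.656 mm.
Total length L = 570 mm; A_we = 5.656 × 570 = 3224 mm².
F_nw = 0.6 F_EXX = 0.6 × 480 = 288 MPa.
φR_n = 0.75 × 288 × 3224 × 10⁻³ = 696.4 kN.

φR_n ≈ 696 kN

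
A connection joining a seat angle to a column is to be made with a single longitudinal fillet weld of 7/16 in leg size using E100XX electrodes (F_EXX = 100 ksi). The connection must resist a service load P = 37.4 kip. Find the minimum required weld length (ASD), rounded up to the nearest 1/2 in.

L = 4.5 in

Throat t_e = 0.707 × 0.4375 = 0.3093 in.
r_n/Ω = (0.6 × 100 × 0.3093) / 2.0 = 9.279 kip/in.
L_req = P / (r_n/Ω) = 37.4 / 9.279 = 4.03 in total.
Round up → use L = 4.5 in.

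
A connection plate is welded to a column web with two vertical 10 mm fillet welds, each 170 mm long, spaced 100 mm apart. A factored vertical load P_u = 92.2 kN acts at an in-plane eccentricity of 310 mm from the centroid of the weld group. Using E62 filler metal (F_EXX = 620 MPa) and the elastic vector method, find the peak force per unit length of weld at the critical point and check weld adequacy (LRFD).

f_max ≈ 1840 N/mm; adequate

Total weld length L_w = 340 mm. Treat welds as unit-width lines.
Polar moment about centroid: J = 2[d³/12 + d(b/2)²] = 2[170³/12 + 170×50²] = 1669000 mm³.
Direct shear f_v = P/L_w = 92.2×10³ / 340 = 271.2 N/mm (vertical).
Torsion M = P·e = 92.2×10³ × 310 = 28582000 N·mm.
Critical point at (x, y) = (50, 85) from centroid. f_tx = M·y/J = 1456 N/mm; f_ty = M·x/J = 856.3 N/mm.
Resultant f_max = √[f_tx² + (f_v + f_ty)²] = √[1456² + (271.2 + 856.3)²] = 1841 N/mm.
Capacity per unit length: φr_n = 0.75 × 0.6 × 620 × (0.707 × 10) = 1973 N/mm.
1841 ≤ 1973 → adequate.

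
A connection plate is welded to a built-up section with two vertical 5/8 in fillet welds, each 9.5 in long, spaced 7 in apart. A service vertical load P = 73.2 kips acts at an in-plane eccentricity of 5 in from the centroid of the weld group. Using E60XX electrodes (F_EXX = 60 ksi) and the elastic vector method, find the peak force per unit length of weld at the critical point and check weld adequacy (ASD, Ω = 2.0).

f_max ≈ 8.61 kip/in; NOT adequate

Total weld length L_w = 19 in. Treat welds as unit-width lines.
Polar moment about centroid: J = 2[d³/12 + d(b/2)²] = 2[9.5³/12 + 9.5×3.5²] = 375.6 in³.
Direct shear f_v = P/L_w = 73.2 / 19 = 3.853 kip/in (vertical).
Torsion M = P·e = 73.2 × 5 = 366 kip·in.
Critical point at (x, y) = (3.5, 4.75) from centroid. f_tx = M·y/J = 4.628 kip/in; f_ty = M·x/J = 3.41 kip/in.
Resultant f_max = √[f_tx² + (f_v + f_ty)²] = √[4.628² + (3.853 + 3.41)²] = 8.612 kip/in.
Capacity per unit length: r_n/Ω = (1/2.0) × 0.6 × 60 × (0.707 × 0.625) = 7.954 kip/in.
8.612 > 7.954 → NOT adequate.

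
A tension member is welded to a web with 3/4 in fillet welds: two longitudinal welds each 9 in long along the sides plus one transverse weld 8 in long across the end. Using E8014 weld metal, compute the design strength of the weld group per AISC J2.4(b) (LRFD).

φR_n ≈ 521 kips

E80XX → F_EXX = 80 ksi.
t_e = 0.707 × 0.75 = 0.5302 in.
R_nwl = 0.6 × 80 × 0.5302 × 18 = 458.1 kips (longitudinal, 2 welds).
R_nwt = 0.6 × 80 × 0.5302 × 8 = 203.6 kips (transverse, base value).
(i) R_nwl + R_nwt = 661.8 kips; (ii) 0.85 R_nwl + 1.5 R_nwt = 694.8 kips.
R_n = max = 694.8 kips [governs: (ii)]; φR_n = 521.1 kips.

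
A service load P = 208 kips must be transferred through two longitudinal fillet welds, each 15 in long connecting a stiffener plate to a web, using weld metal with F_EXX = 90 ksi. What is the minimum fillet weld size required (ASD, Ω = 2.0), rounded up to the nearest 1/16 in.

Total weld length L = 30 in.
Required throat t_e = P × Ω / (0.6 F_EXX × L) = 208 × 2.0 / (0.6 × 90 × 30) = 0.2568 in.
Required leg w = t_e / 0.707 = 0.3632 in → use 3/8 in.

w = 3/8 in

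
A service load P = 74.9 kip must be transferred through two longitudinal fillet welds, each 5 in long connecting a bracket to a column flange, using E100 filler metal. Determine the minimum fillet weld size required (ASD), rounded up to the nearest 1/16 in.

w = 3/8 in

E100XX → F_EXX = 100 ksi.
Total weld length L = 10 in.
Required throat t_e = P × Ω / (0.6 F_EXX × L) = 74.9 × 2.0 / (0.6 × 100 × 10) = 0.2497 in.
Required leg w = t_e / 0.707 = 0.3531 in → use 3/8 in.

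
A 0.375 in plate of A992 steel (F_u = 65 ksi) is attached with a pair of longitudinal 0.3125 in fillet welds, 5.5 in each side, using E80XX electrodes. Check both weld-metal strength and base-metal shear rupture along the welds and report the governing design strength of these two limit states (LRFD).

E80XX → F_EXX = 80 ksi.
t_e = 0.707 × 0.3125 = 0.2209 in; L = 11 in.
Weld metal: φR_n = 0.75 × 0.6 × 80 × 0.2209 × 11 = 87.49 kip.
Base metal (shear rupture): φR_n = 0.75 × 0.6 × 65 × 0.375 × 11 = 120.7 kip.
Governing: weld metal.

φR_n ≈ 87.5 kip (weld metal governs)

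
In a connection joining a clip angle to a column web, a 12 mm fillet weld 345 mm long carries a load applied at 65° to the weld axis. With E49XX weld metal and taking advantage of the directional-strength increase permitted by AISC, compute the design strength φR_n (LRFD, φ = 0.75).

E49XX → F_EXX = 490 MPa.
t_e = 0.707 × 12 = 8.484 mm; A_we = 8.484 × 345 = 2927 mm².
Directional factor: 1.0 + 0.5 sin^1.5(65°) = 1.431.
F_nw = 0.6 × 490 × 1.431 = 420.8 MPa.
φR_n = 0.75 × 420.8 × 2927 × 10⁻³ = 923.8 kN.

φR_n ≈ 924 kN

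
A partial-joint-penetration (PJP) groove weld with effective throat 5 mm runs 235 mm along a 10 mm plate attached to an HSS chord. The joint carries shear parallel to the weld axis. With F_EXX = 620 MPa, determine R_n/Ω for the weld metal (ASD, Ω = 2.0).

Effective throat (given) t_e = 5 mm.
A_we = 5 × 235 = 1175 mm².
F_nw = 0.6 F_EXX = 372 MPa.
R_n/Ω = (372 × 1175) / 2.0 × 10⁻³ = 218.6 kN.

R_n/Ω ≈ 219 kN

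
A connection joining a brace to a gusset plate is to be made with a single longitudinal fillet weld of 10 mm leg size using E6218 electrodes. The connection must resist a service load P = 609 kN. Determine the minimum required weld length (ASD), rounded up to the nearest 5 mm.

L = 465 mm

E62XX → F_EXX = 620 MPa.
Throat t_e = 0.707 × 10 = 7.07 mm.
r_n/Ω = (0.6 × 620 × 7.07) / 2.0 = 1315 N/mm = 1.315 kN/mm.
L_req = P / (r_n/Ω) = 609 / 1.315 = 463.1 mm total.
Round up → use L = 465 mm.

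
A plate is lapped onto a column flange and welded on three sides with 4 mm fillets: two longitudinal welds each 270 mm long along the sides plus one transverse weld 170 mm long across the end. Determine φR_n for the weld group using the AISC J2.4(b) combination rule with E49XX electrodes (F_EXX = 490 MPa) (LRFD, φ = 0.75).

t_e = 0.707 × 4 = 2.828 mm.
R_nwl = 0.6 × 490 × 2.828 × 540 × 10⁻³ = 449 kN (longitudinal, 2 welds).
R_nwt = 0.6 × 490 × 2.828 × 170 × 10⁻³ = 141.3 kN (transverse, base value).
(i) R_nwl + R_nwt = 590.3 kN; (ii) 0.85 R_nwl + 1.5 R_nwt = 593.6 kN.
R_n = max = 593.6 kN [governs: (ii)]; φR_n = 445.2 kN.

φR_n ≈ 445 kN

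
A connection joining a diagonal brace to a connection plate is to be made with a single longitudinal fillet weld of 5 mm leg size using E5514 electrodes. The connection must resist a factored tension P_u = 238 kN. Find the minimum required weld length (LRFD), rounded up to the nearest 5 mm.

L = 275 mm

E55XX → F_EXX = 550 MPa.
Throat t_e = 0.707 × 5 = 3.535 mm.
φr_n = 0.75 × 0.6 × 550 × 3.535 × 10⁻³ = 0.8749 kN/mm.
L_req = P_u / φr_n = 238 / 0.8749 = 272 mm total.
Round up → use L = 275 mm.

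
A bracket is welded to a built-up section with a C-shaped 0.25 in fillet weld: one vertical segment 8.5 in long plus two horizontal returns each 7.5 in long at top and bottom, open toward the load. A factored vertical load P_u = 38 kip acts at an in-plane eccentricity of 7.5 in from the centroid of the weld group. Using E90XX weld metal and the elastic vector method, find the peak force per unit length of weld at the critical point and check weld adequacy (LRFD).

E90XX → F_EXX = 90 ksi.
Total weld length L_w = 23.5 in. Treat welds as unit-width lines.
Centroid: x̄ = 2×7.5×3.75 / 23.5 = 2.394 in from the vertical weld.
Polar moment about centroid: J = I_x + I_y = [8.5³/12 + 2×7.5×4.25²] + [8.5×2.394² + 2(7.5³/12 + 7.5×1.356²)] = 468.7 in³.
Direct shear f_v = P/L_w = 38 / 23.5 = 1.617 kip/in (vertical).
Torsion M = P·e = 38 × 7.5 = 285 kip·in.
Critical point at (x, y) = (5.106, 4.25) from centroid. f_tx = M·y/J = 2.584 kip/in; f_ty = M·x/J = 3.105 kip/in.
Resultant f_max = √[f_tx² + (f_v + f_ty)²] = √[2.584² + (1.617 + 3.105)²] = 5.383 kip/in.
Capacity per unit length: φr_n = 0.75 × 0.6 × 90 × (0.707 × 0.25) = 7.158 kip/in.
5.383 ≤ 7.158 → adequate.

f_max ≈ 5.38 kip/in; adequate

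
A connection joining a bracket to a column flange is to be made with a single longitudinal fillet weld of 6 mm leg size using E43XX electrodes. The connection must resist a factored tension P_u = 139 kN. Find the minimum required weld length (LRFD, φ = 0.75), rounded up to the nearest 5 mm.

L = 170 mm

E43XX → F_EXX = 430 MPa.
Throat t_e = 0.707 × 6 = 4.242 mm.
φr_n = 0.75 × 0.6 × 430 × 4.242 × 10⁻³ = 0.8208 kN/mm.
L_req = P_u / φr_n = 139 / 0.8208 = 169.3 mm total.
Round up → use L = 170 mm.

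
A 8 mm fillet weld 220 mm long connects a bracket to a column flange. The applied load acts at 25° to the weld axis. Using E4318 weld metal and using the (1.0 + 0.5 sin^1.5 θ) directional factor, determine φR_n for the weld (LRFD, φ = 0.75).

E43XX → F_EXX = 430 MPa.
t_e = 0.707 × 8 = 5.656 mm; A_we = 5.656 × 220 = 1244 mm².
Directional factor: 1.0 + 0.5 sin^1.5(25°) = 1.137.
F_nw = 0.6 × 430 × 1.137 = 293.4 MPa.
φR_n = 0.75 × 293.4 × 1244 × 10⁻³ = 273.9 kN.

φR_n ≈ 274 kN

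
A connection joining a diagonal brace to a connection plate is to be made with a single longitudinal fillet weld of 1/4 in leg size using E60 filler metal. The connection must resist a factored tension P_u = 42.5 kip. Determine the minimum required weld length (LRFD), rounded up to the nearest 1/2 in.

E60XX → F_EXX = 60 ksi.
Throat t_e = 0.707 × 0.25 = 0.1767 in.
φr_n = 0.75 × 0.6 × 60 × 0.1767 = 4.772 kip/in.
L_req = P_u / φr_n = 42.5 / 4.772 = 8.906 in total.
Round up → use L = 9 in.

L = 9 in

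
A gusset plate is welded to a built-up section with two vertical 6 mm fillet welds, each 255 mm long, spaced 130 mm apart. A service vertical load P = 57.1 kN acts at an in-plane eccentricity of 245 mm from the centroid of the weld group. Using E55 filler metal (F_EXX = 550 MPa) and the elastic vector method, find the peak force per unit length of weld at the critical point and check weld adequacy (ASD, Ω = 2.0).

Total weld length L_w = 510 mm. Treat welds as unit-width lines.
Polar moment about centroid: J = 2[d³/12 + d(b/2)²] = 2[255³/12 + 255×65²] = 4918000 mm³.
Direct shear f_v = P/L_w = 57.1×10³ / 510 = 112 N/mm (vertical).
Torsion M = P·e = 57.1×10³ × 245 = 13990000 N·mm.
Critical point at (x, y) = (65, 127.5) from centroid. f_tx = M·y/J = 362.7 N/mm; f_ty = M·x/J = 184.9 N/mm.
Resultant f_max = √[f_tx² + (f_v + f_ty)²] = √[362.7² + (112 + 184.9)²] = 468.7 N/mm.
Capacity per unit length: r_n/Ω = (1/2.0) × 0.6 × 550 × (0.707 × 6) = 699.9 N/mm.
468.7 ≤ 699.9 → adequate.

f_max ≈ 469 N/mm; adequate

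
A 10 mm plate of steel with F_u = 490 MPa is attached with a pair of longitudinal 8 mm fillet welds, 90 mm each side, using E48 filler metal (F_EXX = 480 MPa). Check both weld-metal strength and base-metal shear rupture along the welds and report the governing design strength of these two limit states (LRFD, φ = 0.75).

φR_n ≈ 220 kN (weld metal governs)

t_e = 0.707 × 8 = 5.656 mm; L = 180 mm.
Weld metal: φR_n = 0.75 × 0.6 × 480 × 5.656 × 180 × 10⁻³ = 219.9 kN.
Base metal (shear rupture): φR_n = 0.75 × 0.6 × 490 × 10 × 180 × 10⁻³ = 396.9 kN.
Governing: weld metal.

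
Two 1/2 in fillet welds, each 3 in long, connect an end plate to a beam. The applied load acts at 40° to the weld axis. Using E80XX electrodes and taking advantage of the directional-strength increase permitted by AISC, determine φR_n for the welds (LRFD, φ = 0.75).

E80XX → F_EXX = 80 ksi.
t_e = 0.707 × 0.5 = 0.3535 in; A_we = 0.3535 × 6 = 2.121 in².
Directional factor: 1.0 + 0.5 sin^1.5(40°) = 1.258.
F_nw = 0.6 × 80 × 1.258 = 60.37 ksi.
φR_n = 0.75 × 60.37 × 2.121 = 96.03 kips.

φR_n ≈ 96 kips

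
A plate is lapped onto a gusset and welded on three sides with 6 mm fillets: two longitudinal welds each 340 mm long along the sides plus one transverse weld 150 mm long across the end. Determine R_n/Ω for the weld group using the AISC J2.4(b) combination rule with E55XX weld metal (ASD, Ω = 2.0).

E55XX → F_EXX = 550 MPa.
t_e = 0.707 × 6 = 4.242 mm.
R_nwl = 0.6 × 550 × 4.242 × 680 × 10⁻³ = 951.9 kN (longitudinal, 2 welds).
R_nwt = 0.6 × 550 × 4.242 × 150 × 10⁻³ = 210 kN (transverse, base value).
(i) R_nwl + R_nwt = 1162 kN; (ii) 0.85 R_nwl + 1.5 R_nwt = 1124 kN.
R_n = max = 1162 kN [governs: (i)]; R_n/Ω = 580.9 kN.

R_n/Ω ≈ 581 kN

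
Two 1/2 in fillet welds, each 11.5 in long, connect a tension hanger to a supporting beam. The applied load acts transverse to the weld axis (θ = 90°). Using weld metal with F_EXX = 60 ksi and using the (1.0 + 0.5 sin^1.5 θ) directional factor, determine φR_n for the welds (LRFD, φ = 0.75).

φR_n ≈ 329 kips

t_e = 0.707 × 0.5 = 0.3535 in; A_we = 0.3535 × 23 = 8.13 in².
Directional factor: 1.0 + 0.5 sin^1.5(90°) = 1.5.
F_nw = 0.6 × 60 × 1.5 = 54 ksi.
φR_n = 0.75 × 54 × 8.13 = 329.3 kips.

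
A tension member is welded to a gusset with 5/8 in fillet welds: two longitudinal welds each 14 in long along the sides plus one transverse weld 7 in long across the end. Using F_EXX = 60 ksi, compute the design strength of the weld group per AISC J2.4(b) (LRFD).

φR_n ≈ 418 kip

t_e = 0.707 × 0.625 = 0.4419 in.
R_nwl = 0.6 × 60 × 0.4419 × 28 = 445.4 kip (longitudinal, 2 welds).
R_nwt = 0.6 × 60 × 0.4419 × 7 = 111.4 kip (transverse, base value).
(i) R_nwl + R_nwt = 556.8 kip; (ii) 0.85 R_nwl + 1.5 R_nwt = 545.6 kip.
R_n = max = 556.8 kip [governs: (i)]; φR_n = 417.6 kip.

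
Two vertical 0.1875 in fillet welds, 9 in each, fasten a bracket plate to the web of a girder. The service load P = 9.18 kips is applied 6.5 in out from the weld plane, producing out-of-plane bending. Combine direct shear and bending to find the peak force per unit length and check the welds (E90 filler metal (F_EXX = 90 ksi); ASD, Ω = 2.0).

L_w = 2 × 9 = 18 in; section modulus (unit throat) S = 2 × L²/6 = 27 in².
Direct shear f_v = P/L_w = 9.18/18 = 0.51 kip/in.
Moment M = P × e = 9.18 × 6.5 = 59.67 kip·in; bending f_b = M/S = 2.21 kip/in.
f_max = √(f_v² + f_b²) = √(0.51² + 2.21²) = 2.268 kip/in.
r_n/Ω = (1/2.0) × 0.6 × 90 × (0.707 × 0.1875) = 3.579 kip/in → adequate.

f_max ≈ 2.27 kip/in; adequate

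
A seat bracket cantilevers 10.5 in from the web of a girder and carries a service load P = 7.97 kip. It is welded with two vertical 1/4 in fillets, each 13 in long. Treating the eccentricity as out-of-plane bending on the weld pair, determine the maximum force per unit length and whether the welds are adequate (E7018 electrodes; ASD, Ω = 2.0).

f_max ≈ 1.52 kip/in; adequate

E70XX → F_EXX = 70 ksi.
L_w = 2 × 13 = 26 in; section modulus (unit throat) S = 2 × L²/6 = 56.33 in².
Direct shear f_v = P/L_w = 7.97/26 = 0.3065 kip/in.
Moment M = P × e = 7.97 × 10.5 = 83.685 kip·in; bending f_b = M/S = 1.486 kip/in.
f_max = √(f_v² + f_b²) = √(0.3065² + 1.486²) = 1.517 kip/in.
r_n/Ω = (1/2.0) × 0.6 × 70 × (0.707 × 0.25) = 3.712 kip/in → adequate.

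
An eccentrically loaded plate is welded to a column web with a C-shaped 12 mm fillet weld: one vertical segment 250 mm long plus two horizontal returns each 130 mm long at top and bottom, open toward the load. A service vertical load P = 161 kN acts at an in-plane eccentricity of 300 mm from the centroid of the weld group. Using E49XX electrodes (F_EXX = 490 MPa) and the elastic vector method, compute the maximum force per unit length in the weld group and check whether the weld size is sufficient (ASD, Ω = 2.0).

Total weld length L_w = 510 mm. Treat welds as unit-width lines.
Centroid: x̄ = 2×130×65 / 510 = 33.14 mm from the vertical weld.
Polar moment about centroid: J = I_x + I_y = [250³/12 + 2×130×125²] + [250×33.14² + 2(130³/12 + 130×31.86²)] = 6269000 mm³.
Direct shear f_v = P/L_w = 161×10³ / 510 = 315.7 N/mm (vertical).
Torsion M = P·e = 161×10³ × 300 = 48300000 N·mm.
Critical point at (x, y) = (96.86, 125) from centroid. f_tx = M·y/J = 963 N/mm; f_ty = M·x/J = 746.3 N/mm.
Resultant f_max = √[f_tx² + (f_v + f_ty)²] = √[963² + (315.7 + 746.3)²] = 1434 N/mm.
Capacity per unit length: r_n/Ω = (1/2.0) × 0.6 × 490 × (0.707 × 12) = 1247 N/mm.
1434 > 1247 → NOT adequate.

f_max ≈ 1430 N/mm; NOT adequate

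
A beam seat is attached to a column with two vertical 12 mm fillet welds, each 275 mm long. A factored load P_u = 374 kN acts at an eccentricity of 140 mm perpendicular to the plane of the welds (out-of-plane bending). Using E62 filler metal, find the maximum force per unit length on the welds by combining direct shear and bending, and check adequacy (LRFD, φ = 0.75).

E62XX → F_EXX = 620 MPa.
L_w = 2 × 275 = 550 mm; section modulus (unit throat) S = 2 × L²/6 = 25210 mm².
Direct shear f_v = P/L_w = 374×10³/550 = 680 N/mm.
Moment M = P × e = 374×10³ × 140 = 52360000 N·mm; bending f_b = M/S = 2077 N/mm.
f_max = √(f_v² + f_b²) = √(680² + 2077²) = 2186 N/mm.
φr_n = 0.75 × 0.6 × 620 × (0.707 × 12) = 2367 N/mm → adequate.

f_max ≈ 2190 N/mm; adequate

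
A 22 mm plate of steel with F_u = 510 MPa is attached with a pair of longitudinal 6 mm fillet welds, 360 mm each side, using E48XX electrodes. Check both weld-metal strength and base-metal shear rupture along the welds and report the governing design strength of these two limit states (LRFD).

φR_n ≈ 660 kN (weld metal governs)

E48XX → F_EXX = 480 MPa.
t_e = 0.707 × 6 = 4.242 mm; L = 720 mm.
Weld metal: φR_n = 0.75 × 0.6 × 480 × 4.242 × 720 × 10⁻³ = 659.7 kN.
Base metal (shear rupture): φR_n = 0.75 × 0.6 × 510 × 22 × 720 × 10⁻³ = 3635 kN.
Governing: weld metal.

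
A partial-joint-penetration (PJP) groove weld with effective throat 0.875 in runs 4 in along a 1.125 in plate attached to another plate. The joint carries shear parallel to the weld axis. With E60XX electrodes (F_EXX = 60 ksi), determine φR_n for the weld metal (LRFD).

φR_n ≈ 94.5 kip

Effective throat (given) t_e = 0.875 in.
A_we = 0.875 × 4 = 3.5 in².
F_nw = 0.6 F_EXX = 36 ksi.
φR_n = 0.75 × 36 × 3.5 = 94.5 kip.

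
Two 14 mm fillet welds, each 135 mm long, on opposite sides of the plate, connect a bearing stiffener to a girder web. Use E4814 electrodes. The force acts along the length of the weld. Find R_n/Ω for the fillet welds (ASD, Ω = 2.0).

R_n/Ω ≈ 385 kN

E48XX → F_EXX = 480 MPa.
Effective throat t_e = 0.707 × 14 = 9.898 mm.
Total length L = 270 mm; A_we = 9.898 × 270 = 2672 mm².
F_nw = 0.6 F_EXX = 0.6 × 480 = 288 MPa.
R_n = 288 × 2672 × 10⁻³ = 769.7 kN; R_n/Ω = 769.7/2.0 = 384.8 kN.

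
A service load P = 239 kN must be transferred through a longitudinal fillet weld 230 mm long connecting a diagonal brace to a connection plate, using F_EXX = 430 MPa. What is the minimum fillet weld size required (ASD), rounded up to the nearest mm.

w = 12 mm

Total weld length L = 230 mm.
Required throat t_e = P × Ω / (0.6 F_EXX × L) = 239 × 2.0 / (0.6 × 430 × 230 × 10⁻³) = 8.055 mm.
Required leg w = t_e / 0.707 = 11.39 mm → use 12 mm.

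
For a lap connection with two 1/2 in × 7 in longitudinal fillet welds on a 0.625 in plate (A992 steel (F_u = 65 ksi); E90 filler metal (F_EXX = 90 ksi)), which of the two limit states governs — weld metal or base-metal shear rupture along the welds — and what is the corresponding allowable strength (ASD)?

t_e = 0.707 × 0.5 = 0.3535 in; L = 14 in.
Weld metal: R_n/Ω = (1/2.0) × 0.6 × 90 × 0.3535 × 14 = 133.6 kips.
Base metal (shear rupture): R_n/Ω = (1/2.0) × 0.6 × 65 × 0.625 × 14 = 170.6 kips.
Governing: weld metal.

R_n/Ω ≈ 134 kips (weld metal governs)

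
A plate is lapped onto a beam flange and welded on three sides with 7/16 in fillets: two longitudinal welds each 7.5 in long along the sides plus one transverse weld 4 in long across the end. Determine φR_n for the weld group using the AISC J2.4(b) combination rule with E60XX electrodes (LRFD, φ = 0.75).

E60XX → F_EXX = 60 ksi.
t_e = 0.707 × 0.4375 = 0.3093 in.
R_nwl = 0.6 × 60 × 0.3093 × 15 = 167 kips (longitudinal, 2 welds).
R_nwt = 0.6 × 60 × 0.3093 × 4 = 44.54 kips (transverse, base value).
(i) R_nwl + R_nwt = 211.6 kips; (ii) 0.85 R_nwl + 1.5 R_nwt = 208.8 kips.
R_n = max = 211.6 kips [governs: (i)]; φR_n = 158.7 kips.

φR_n ≈ 159 kips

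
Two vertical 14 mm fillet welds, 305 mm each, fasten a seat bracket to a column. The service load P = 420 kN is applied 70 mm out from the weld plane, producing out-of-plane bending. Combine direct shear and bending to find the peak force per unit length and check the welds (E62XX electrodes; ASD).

f_max ≈ 1170 N/mm; adequate

E62XX → F_EXX = 620 MPa.
L_w = 2 × 305 = 610 mm; section modulus (unit throat) S = 2 × L²/6 = 31010 mm².
Direct shear f_v = P/L_w = 420×10³/610 = 688.5 N/mm.
Moment M = P × e = 420×10³ × 70 = 29400000 N·mm; bending f_b = M/S = 948.1 N/mm.
f_max = √(f_v² + f_b²) = √(688.5² + 948.1²) = 1172 N/mm.
r_n/Ω = (1/2.0) × 0.6 × 620 × (0.707 × 14) = 1841 N/mm → adequate.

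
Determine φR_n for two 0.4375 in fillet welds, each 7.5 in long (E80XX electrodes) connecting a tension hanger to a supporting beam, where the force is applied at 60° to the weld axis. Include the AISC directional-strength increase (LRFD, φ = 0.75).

φR_n ≈ 234 kip

E80XX → F_EXX = 80 ksi.
t_e = 0.707 × 0.4375 = 0.3093 in; A_we = 0.3093 × 15 = 4.64 in².
Directional factor: 1.0 + 0.5 sin^1.5(60°) = 1.403.
F_nw = 0.6 × 80 × 1.403 = 67.34 ksi.
φR_n = 0.75 × 67.34 × 4.64 = 234.3 kip.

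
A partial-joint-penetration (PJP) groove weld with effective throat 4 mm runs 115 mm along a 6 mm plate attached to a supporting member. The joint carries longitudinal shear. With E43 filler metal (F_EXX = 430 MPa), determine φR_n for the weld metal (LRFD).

φR_n ≈ 89 kN

Effective throat (given) t_e = 4 mm.
A_we = 4 × 115 = 460 mm².
F_nw = 0.6 F_EXX = 258 MPa.
φR_n = 0.75 × 258 × 460 × 10⁻³ = 89.01 kN.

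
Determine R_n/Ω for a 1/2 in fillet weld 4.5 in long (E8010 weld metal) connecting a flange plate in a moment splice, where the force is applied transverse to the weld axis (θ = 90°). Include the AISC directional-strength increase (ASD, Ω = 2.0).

R_n/Ω ≈ 57.3 kip

E80XX → F_EXX = 80 ksi.
t_e = 0.707 × 0.5 = 0.3535 in; A_we = 0.3535 × 4.5 = 1.591 in².
Directional factor: 1.0 + 0.5 sin^1.5(90°) = 1.5.
F_nw = 0.6 × 80 × 1.5 = 72 ksi.
R_n/Ω = (72 × 1.591) / 2.0 = 57.27 kip.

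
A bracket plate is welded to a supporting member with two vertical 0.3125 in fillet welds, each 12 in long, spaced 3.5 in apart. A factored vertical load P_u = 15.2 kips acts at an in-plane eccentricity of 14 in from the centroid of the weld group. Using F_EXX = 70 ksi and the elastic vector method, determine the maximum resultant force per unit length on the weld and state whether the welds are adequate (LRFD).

Total weld length L_w = 24 in. Treat welds as unit-width lines.
Polar moment about centroid: J = 2[d³/12 + d(b/2)²] = 2[12³/12 + 12×1.75²] = 361.5 in³.
Direct shear f_v = P/L_w = 15.2 / 24 = 0.6333 kip/in (vertical).
Torsion M = P·e = 15.2 × 14 = 212.8 kip·in.
Critical point at (x, y) = (1.75, 6) from centroid. f_tx = M·y/J = 3.532 kip/in; f_ty = M·x/J = 1.03 kip/in.
Resultant f_max = √[f_tx² + (f_v + f_ty)²] = √[3.532² + (0.6333 + 1.03)²] = 3.904 kip/in.
Capacity per unit length: φr_n = 0.75 × 0.6 × 70 × (0.707 × 0.3125) = 6.96 kip/in.
3.904 ≤ 6.96 → adequate.

f_max ≈ 3.9 kip/in; adequate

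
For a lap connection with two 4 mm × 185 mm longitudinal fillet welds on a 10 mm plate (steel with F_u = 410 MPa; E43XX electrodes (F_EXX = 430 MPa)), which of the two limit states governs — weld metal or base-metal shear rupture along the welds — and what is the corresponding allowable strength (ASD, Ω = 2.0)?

R_n/Ω ≈ 135 kN (weld metal governs)

t_e = 0.707 × 4 = 2.828 mm; L = 370 mm.
Weld metal: R_n/Ω = (1/2.0) × 0.6 × 430 × 2.828 × 370 × 10⁻³ = 135 kN.
Base metal (shear rupture): R_n/Ω = (1/2.0) × 0.6 × 410 × 10 × 370 × 10⁻³ = 455.1 kN.
Governing: weld metal.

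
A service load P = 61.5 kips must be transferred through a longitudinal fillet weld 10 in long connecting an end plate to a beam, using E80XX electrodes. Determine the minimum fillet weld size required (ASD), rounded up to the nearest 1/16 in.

w = 3/8 in

E80XX → F_EXX = 80 ksi.
Total weld length L = 10 in.
Required throat t_e = P × Ω / (0.6 F_EXX × L) = 61.5 × 2.0 / (0.6 × 80 × 10) = 0.2562 in.
Required leg w = t_e / 0.707 = 0.3624 in → use 3/8 in.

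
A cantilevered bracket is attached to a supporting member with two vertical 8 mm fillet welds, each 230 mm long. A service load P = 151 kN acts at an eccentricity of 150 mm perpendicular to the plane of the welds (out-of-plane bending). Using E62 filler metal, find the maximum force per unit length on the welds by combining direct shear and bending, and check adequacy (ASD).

E62XX → F_EXX = 620 MPa.
L_w = 2 × 230 = 460 mm; section modulus (unit throat) S = 2 × L²/6 = 17630 mm².
Direct shear f_v = P/L_w = 151×10³/460 = 328.3 N/mm.
Moment M = P × e = 151×10³ × 150 = 22650000 N·mm; bending f_b = M/S = 1284 N/mm.
f_max = √(f_v² + f_b²) = √(328.3² + 1284²) = 1326 N/mm.
r_n/Ω = (1/2.0) × 0.6 × 620 × (0.707 × 8) = 1052 N/mm → NOT adequate.

f_max ≈ 1330 N/mm; NOT adequate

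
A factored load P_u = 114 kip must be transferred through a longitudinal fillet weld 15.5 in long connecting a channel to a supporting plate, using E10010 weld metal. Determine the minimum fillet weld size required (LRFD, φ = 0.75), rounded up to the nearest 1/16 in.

E100XX → F_EXX = 100 ksi.
Total weld length L = 15.5 in.
Required throat t_e = P_u / (φ × 0.6 F_EXX × L) = 114 / (0.75 × 0.6 × 100 × 15.5) = 0.1634 in.
Required leg w = t_e / 0.707 = 0.2312 in → use 1/4 in.

w = 1/4 in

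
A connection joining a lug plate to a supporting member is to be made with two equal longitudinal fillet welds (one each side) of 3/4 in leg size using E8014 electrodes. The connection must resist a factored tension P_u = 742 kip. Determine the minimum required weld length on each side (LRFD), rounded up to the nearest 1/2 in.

L = 19.5 in on each side

E80XX → F_EXX = 80 ksi.
Throat t_e = 0.707 × 0.75 = 0.5302 in.
φr_n = 0.75 × 0.6 × 80 × 0.5302 = 19.09 kip/in.
L_req = P_u / φr_n = 742 / 19.09 = 38.87 in total.
Per side: 38.87 / 2 = 19.44 in.
Round up → use L = 19.5 in on each side.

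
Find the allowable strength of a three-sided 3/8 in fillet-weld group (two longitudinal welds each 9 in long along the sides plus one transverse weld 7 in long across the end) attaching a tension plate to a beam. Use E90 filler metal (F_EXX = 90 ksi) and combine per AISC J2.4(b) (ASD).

t_e = 0.707 × 0.375 = 0.2651 in.
R_nwl = 0.6 × 90 × 0.2651 × 18 = 257.7 kips (longitudinal, 2 welds).
R_nwt = 0.6 × 90 × 0.2651 × 7 = 100.2 kips (transverse, base value).
(i) R_nwl + R_nwt = 357.9 kips; (ii) 0.85 R_nwl + 1.5 R_nwt = 369.4 kips.
R_n = max = 369.4 kips [governs: (ii)]; R_n/Ω = 184.7 kips.

R_n/Ω ≈ 185 kips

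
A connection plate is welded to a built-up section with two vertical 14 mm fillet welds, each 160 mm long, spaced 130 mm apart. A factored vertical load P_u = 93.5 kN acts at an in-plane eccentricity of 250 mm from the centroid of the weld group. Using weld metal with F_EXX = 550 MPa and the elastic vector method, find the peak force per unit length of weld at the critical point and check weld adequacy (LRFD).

Total weld length L_w = 320 mm. Treat welds as unit-width lines.
Polar moment about centroid: J = 2[d³/12 + d(b/2)²] = 2[160³/12 + 160×65²] = 2035000 mm³.
Direct shear f_v = P/L_w = 93.5×10³ / 320 = 292.2 N/mm (vertical).
Torsion M = P·e = 93.5×10³ × 250 = 23375000 N·mm.
Critical point at (x, y) = (65, 80) from centroid. f_tx = M·y/J = 919.1 N/mm; f_ty = M·x/J = 746.7 N/mm.
Resultant f_max = √[f_tx² + (f_v + f_ty)²] = √[919.1² + (292.2 + 746.7)²] = 1387 N/mm.
Capacity per unit length: φr_n = 0.75 × 0.6 × 550 × (0.707 × 14) = 2450 N/mm.
1387 ≤ 2450 → adequate.

f_max ≈ 1390 N/mm; adequate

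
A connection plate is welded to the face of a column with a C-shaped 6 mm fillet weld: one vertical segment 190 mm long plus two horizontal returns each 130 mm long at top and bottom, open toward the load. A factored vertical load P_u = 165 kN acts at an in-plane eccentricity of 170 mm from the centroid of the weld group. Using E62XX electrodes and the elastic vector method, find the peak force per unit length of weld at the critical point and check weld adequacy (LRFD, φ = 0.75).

E62XX → F_EXX = 620 MPa.
Total weld length L_w = 450 mm. Treat welds as unit-width lines.
Centroid: x̄ = 2×130×65 / 450 = 37.56 mm from the vertical weld.
Polar moment about centroid: J = I_x + I_y = [190³/12 + 2×130×95²] + [190×37.56² + 2(130³/12 + 130×27.44²)] = 3748000 mm³.
Direct shear f_v = P/L_w = 165×10³ / 450 = 366.7 N/mm (vertical).
Torsion M = P·e = 165×10³ × 170 = 28050000 N·mm.
Critical point at (x, y) = (92.44, 95) from centroid. f_tx = M·y/J = 711 N/mm; f_ty = M·x/J = 691.8 N/mm.
Resultant f_max = √[f_tx² + (f_v + f_ty)²] = √[711² + (366.7 + 691.8)²] = 1275 N/mm.
Capacity per unit length: φr_n = 0.75 × 0.6 × 620 × (0.707 × 6) = 1184 N/mm.
1275 > 1184 → NOT adequate.

f_max ≈ 1280 N/mm; NOT adequate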